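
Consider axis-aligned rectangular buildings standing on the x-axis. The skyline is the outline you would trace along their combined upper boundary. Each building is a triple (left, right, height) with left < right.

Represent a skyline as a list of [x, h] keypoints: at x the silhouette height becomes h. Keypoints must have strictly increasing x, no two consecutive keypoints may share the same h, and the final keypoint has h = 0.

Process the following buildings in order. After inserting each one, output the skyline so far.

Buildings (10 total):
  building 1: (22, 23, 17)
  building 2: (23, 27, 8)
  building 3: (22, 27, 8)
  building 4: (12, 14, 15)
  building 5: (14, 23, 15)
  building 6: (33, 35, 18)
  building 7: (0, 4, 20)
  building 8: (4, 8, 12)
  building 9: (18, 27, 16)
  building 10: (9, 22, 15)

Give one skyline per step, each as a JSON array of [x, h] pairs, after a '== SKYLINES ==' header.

== SKYLINES ==
[[22,17],[23,0]]
[[22,17],[23,8],[27,0]]
[[22,17],[23,8],[27,0]]
[[12,15],[14,0],[22,17],[23,8],[27,0]]
[[12,15],[22,17],[23,8],[27,0]]
[[12,15],[22,17],[23,8],[27,0],[33,18],[35,0]]
[[0,20],[4,0],[12,15],[22,17],[23,8],[27,0],[33,18],[35,0]]
[[0,20],[4,12],[8,0],[12,15],[22,17],[23,8],[27,0],[33,18],[35,0]]
[[0,20],[4,12],[8,0],[12,15],[18,16],[22,17],[23,16],[27,0],[33,18],[35,0]]
[[0,20],[4,12],[8,0],[9,15],[18,16],[22,17],[23,16],[27,0],[33,18],[35,0]]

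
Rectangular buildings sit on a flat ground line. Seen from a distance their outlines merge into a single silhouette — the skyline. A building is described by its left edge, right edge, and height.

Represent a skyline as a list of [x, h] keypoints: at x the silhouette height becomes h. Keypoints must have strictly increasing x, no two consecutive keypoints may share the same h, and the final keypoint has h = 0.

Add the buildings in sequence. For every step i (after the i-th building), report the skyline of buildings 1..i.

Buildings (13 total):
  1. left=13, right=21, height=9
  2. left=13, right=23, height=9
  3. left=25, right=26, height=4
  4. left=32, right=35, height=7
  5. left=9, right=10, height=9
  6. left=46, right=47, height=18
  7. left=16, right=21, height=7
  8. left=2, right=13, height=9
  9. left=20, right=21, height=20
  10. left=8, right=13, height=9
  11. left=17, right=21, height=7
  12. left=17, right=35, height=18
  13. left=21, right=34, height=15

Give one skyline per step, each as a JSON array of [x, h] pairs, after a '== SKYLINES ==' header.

== SKYLINES ==
[[13,9],[21,0]]
[[13,9],[23,0]]
[[13,9],[23,0],[25,4],[26,0]]
[[13,9],[23,0],[25,4],[26,0],[32,7],[35,0]]
[[9,9],[10,0],[13,9],[23,0],[25,4],[26,0],[32,7],[35,0]]
[[9,9],[10,0],[13,9],[23,0],[25,4],[26,0],[32,7],[35,0],[46,18],[47,0]]
[[9,9],[10,0],[13,9],[23,0],[25,4],[26,0],[32,7],[35,0],[46,18],[47,0]]
[[2,9],[23,0],[25,4],[26,0],[32,7],[35,0],[46,18],[47,0]]
[[2,9],[20,20],[21,9],[23,0],[25,4],[26,0],[32,7],[35,0],[46,18],[47,0]]
[[2,9],[20,20],[21,9],[23,0],[25,4],[26,0],[32,7],[35,0],[46,18],[47,0]]
[[2,9],[20,20],[21,9],[23,0],[25,4],[26,0],[32,7],[35,0],[46,18],[47,0]]
[[2,9],[17,18],[20,20],[21,18],[35,0],[46,18],[47,0]]
[[2,9],[17,18],[20,20],[21,18],[35,0],[46,18],[47,0]]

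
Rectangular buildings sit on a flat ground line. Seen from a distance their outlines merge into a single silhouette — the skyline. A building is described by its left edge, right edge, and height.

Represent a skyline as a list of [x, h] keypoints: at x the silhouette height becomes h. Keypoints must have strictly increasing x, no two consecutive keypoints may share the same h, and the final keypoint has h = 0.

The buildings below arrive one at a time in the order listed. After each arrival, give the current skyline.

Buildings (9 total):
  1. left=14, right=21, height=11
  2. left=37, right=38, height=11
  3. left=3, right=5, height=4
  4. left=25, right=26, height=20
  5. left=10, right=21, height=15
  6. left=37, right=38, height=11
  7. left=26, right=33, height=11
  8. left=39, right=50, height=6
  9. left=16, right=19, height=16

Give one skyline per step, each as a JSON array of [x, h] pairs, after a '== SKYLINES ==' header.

== SKYLINES ==
[[14,11],[21,0]]
[[14,11],[21,0],[37,11],[38,0]]
[[3,4],[5,0],[14,11],[21,0],[37,11],[38,0]]
[[3,4],[5,0],[14,11],[21,0],[25,20],[26,0],[37,11],[38,0]]
[[3,4],[5,0],[10,15],[21,0],[25,20],[26,0],[37,11],[38,0]]
[[3,4],[5,0],[10,15],[21,0],[25,20],[26,0],[37,11],[38,0]]
[[3,4],[5,0],[10,15],[21,0],[25,20],[26,11],[33,0],[37,11],[38,0]]
[[3,4],[5,0],[10,15],[21,0],[25,20],[26,11],[33,0],[37,11],[38,0],[39,6],[50,0]]
[[3,4],[5,0],[10,15],[16,16],[19,15],[21,0],[25,20],[26,11],[33,0],[37,11],[38,0],[39,6],[50,0]]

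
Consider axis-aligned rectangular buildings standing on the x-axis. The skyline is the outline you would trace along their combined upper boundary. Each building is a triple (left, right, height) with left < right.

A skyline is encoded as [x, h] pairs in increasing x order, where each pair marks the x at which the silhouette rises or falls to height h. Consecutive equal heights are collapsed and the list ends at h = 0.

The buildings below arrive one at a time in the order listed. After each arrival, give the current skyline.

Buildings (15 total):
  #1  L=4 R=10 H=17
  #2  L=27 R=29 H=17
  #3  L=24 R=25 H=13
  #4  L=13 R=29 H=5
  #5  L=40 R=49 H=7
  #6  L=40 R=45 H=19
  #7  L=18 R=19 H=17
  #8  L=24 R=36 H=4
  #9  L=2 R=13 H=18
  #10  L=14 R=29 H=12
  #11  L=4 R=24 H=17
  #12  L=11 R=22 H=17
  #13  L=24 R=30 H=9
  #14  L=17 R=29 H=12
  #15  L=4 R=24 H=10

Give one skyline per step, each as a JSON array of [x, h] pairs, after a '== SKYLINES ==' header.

== SKYLINES ==
[[4,17],[10,0]]
[[4,17],[10,0],[27,17],[29,0]]
[[4,17],[10,0],[24,13],[25,0],[27,17],[29,0]]
[[4,17],[10,0],[13,5],[24,13],[25,5],[27,17],[29,0]]
[[4,17],[10,0],[13,5],[24,13],[25,5],[27,17],[29,0],[40,7],[49,0]]
[[4,17],[10,0],[13,5],[24,13],[25,5],[27,17],[29,0],[40,19],[45,7],[49,0]]
[[4,17],[10,0],[13,5],[18,17],[19,5],[24,13],[25,5],[27,17],[29,0],[40,19],[45,7],[49,0]]
[[4,17],[10,0],[13,5],[18,17],[19,5],[24,13],[25,5],[27,17],[29,4],[36,0],[40,19],[45,7],[49,0]]
[[2,18],[13,5],[18,17],[19,5],[24,13],[25,5],[27,17],[29,4],[36,0],[40,19],[45,7],[49,0]]
[[2,18],[13,5],[14,12],[18,17],[19,12],[24,13],[25,12],[27,17],[29,4],[36,0],[40,19],[45,7],[49,0]]
[[2,18],[13,17],[24,13],[25,12],[27,17],[29,4],[36,0],[40,19],[45,7],[49,0]]
[[2,18],[13,17],[24,13],[25,12],[27,17],[29,4],[36,0],[40,19],[45,7],[49,0]]
[[2,18],[13,17],[24,13],[25,12],[27,17],[29,9],[30,4],[36,0],[40,19],[45,7],[49,0]]
[[2,18],[13,17],[24,13],[25,12],[27,17],[29,9],[30,4],[36,0],[40,19],[45,7],[49,0]]
[[2,18],[13,17],[24,13],[25,12],[27,17],[29,9],[30,4],[36,0],[40,19],[45,7],[49,0]]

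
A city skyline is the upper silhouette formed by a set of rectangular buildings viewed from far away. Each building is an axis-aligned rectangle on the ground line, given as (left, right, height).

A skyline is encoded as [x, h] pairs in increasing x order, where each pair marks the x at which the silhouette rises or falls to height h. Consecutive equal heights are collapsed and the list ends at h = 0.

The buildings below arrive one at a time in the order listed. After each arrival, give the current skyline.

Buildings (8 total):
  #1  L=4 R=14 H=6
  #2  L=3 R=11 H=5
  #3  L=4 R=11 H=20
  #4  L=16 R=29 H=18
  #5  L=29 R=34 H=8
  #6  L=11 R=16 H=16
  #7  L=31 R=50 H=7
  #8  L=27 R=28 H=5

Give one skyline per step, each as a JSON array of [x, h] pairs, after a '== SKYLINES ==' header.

== SKYLINES ==
[[4,6],[14,0]]
[[3,5],[4,6],[14,0]]
[[3,5],[4,20],[11,6],[14,0]]
[[3,5],[4,20],[11,6],[14,0],[16,18],[29,0]]
[[3,5],[4,20],[11,6],[14,0],[16,18],[29,8],[34,0]]
[[3,5],[4,20],[11,16],[16,18],[29,8],[34,0]]
[[3,5],[4,20],[11,16],[16,18],[29,8],[34,7],[50,0]]
[[3,5],[4,20],[11,16],[16,18],[29,8],[34,7],[50,0]]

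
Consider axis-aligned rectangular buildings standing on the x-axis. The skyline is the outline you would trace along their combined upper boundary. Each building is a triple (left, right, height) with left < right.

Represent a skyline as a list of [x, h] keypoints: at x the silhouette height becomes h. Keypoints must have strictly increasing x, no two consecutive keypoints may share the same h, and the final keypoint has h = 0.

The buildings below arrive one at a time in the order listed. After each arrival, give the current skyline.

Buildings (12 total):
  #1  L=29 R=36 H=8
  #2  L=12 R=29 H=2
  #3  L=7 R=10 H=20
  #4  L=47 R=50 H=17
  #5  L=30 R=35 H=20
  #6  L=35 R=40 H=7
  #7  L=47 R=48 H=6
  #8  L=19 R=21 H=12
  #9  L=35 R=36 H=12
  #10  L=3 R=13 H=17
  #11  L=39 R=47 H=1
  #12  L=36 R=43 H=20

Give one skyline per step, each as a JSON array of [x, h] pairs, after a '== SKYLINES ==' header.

== SKYLINES ==
[[29,8],[36,0]]
[[12,2],[29,8],[36,0]]
[[7,20],[10,0],[12,2],[29,8],[36,0]]
[[7,20],[10,0],[12,2],[29,8],[36,0],[47,17],[50,0]]
[[7,20],[10,0],[12,2],[29,8],[30,20],[35,8],[36,0],[47,17],[50,0]]
[[7,20],[10,0],[12,2],[29,8],[30,20],[35,8],[36,7],[40,0],[47,17],[50,0]]
[[7,20],[10,0],[12,2],[29,8],[30,20],[35,8],[36,7],[40,0],[47,17],[50,0]]
[[7,20],[10,0],[12,2],[19,12],[21,2],[29,8],[30,20],[35,8],[36,7],[40,0],[47,17],[50,0]]
[[7,20],[10,0],[12,2],[19,12],[21,2],[29,8],[30,20],[35,12],[36,7],[40,0],[47,17],[50,0]]
[[3,17],[7,20],[10,17],[13,2],[19,12],[21,2],[29,8],[30,20],[35,12],[36,7],[40,0],[47,17],[50,0]]
[[3,17],[7,20],[10,17],[13,2],[19,12],[21,2],[29,8],[30,20],[35,12],[36,7],[40,1],[47,17],[50,0]]
[[3,17],[7,20],[10,17],[13,2],[19,12],[21,2],[29,8],[30,20],[35,12],[36,20],[43,1],[47,17],[50,0]]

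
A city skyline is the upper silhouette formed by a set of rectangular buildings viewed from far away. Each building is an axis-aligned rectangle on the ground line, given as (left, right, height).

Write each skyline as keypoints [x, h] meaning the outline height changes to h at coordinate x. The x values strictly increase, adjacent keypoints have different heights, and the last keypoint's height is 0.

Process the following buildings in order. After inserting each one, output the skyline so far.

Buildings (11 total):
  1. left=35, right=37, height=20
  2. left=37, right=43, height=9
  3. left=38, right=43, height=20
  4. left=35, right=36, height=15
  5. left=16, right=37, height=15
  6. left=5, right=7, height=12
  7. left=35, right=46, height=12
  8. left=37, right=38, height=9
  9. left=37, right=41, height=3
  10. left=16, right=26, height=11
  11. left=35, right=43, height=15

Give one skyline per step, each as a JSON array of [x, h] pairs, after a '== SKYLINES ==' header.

== SKYLINES ==
[[35,20],[37,0]]
[[35,20],[37,9],[43,0]]
[[35,20],[37,9],[38,20],[43,0]]
[[35,20],[37,9],[38,20],[43,0]]
[[16,15],[35,20],[37,9],[38,20],[43,0]]
[[5,12],[7,0],[16,15],[35,20],[37,9],[38,20],[43,0]]
[[5,12],[7,0],[16,15],[35,20],[37,12],[38,20],[43,12],[46,0]]
[[5,12],[7,0],[16,15],[35,20],[37,12],[38,20],[43,12],[46,0]]
[[5,12],[7,0],[16,15],[35,20],[37,12],[38,20],[43,12],[46,0]]
[[5,12],[7,0],[16,15],[35,20],[37,12],[38,20],[43,12],[46,0]]
[[5,12],[7,0],[16,15],[35,20],[37,15],[38,20],[43,12],[46,0]]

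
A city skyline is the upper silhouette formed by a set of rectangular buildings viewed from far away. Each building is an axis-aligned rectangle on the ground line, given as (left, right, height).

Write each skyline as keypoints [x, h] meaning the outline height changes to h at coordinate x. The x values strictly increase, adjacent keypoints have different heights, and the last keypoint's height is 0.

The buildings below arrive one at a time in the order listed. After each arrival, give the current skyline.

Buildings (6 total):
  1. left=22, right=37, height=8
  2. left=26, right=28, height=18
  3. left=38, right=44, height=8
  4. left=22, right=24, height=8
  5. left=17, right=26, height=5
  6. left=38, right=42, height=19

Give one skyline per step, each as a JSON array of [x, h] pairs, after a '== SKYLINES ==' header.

== SKYLINES ==
[[22,8],[37,0]]
[[22,8],[26,18],[28,8],[37,0]]
[[22,8],[26,18],[28,8],[37,0],[38,8],[44,0]]
[[22,8],[26,18],[28,8],[37,0],[38,8],[44,0]]
[[17,5],[22,8],[26,18],[28,8],[37,0],[38,8],[44,0]]
[[17,5],[22,8],[26,18],[28,8],[37,0],[38,19],[42,8],[44,0]]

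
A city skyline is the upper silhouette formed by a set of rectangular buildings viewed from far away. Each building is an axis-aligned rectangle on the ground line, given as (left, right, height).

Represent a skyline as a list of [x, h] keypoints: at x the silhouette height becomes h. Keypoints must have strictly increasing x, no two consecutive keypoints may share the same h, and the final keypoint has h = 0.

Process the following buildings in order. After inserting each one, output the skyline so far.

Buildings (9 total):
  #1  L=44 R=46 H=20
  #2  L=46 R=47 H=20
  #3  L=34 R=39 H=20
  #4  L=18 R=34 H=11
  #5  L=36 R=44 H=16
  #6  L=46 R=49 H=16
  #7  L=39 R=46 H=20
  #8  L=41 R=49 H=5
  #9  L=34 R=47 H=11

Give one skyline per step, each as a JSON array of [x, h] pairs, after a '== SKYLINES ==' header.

== SKYLINES ==
[[44,20],[46,0]]
[[44,20],[47,0]]
[[34,20],[39,0],[44,20],[47,0]]
[[18,11],[34,20],[39,0],[44,20],[47,0]]
[[18,11],[34,20],[39,16],[44,20],[47,0]]
[[18,11],[34,20],[39,16],[44,20],[47,16],[49,0]]
[[18,11],[34,20],[47,16],[49,0]]
[[18,11],[34,20],[47,16],[49,0]]
[[18,11],[34,20],[47,16],[49,0]]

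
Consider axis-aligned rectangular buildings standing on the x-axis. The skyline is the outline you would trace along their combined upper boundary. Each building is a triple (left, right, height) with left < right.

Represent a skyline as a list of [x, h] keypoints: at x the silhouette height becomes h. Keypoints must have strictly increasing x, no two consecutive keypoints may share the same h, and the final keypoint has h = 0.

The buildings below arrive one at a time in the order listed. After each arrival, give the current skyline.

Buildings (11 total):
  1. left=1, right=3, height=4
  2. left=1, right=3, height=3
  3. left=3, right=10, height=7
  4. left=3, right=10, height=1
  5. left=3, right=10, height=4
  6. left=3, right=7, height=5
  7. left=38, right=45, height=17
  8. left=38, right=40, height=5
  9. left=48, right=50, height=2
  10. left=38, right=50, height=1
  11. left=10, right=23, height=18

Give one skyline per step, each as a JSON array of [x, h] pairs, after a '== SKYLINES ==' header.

== SKYLINES ==
[[1,4],[3,0]]
[[1,4],[3,0]]
[[1,4],[3,7],[10,0]]
[[1,4],[3,7],[10,0]]
[[1,4],[3,7],[10,0]]
[[1,4],[3,7],[10,0]]
[[1,4],[3,7],[10,0],[38,17],[45,0]]
[[1,4],[3,7],[10,0],[38,17],[45,0]]
[[1,4],[3,7],[10,0],[38,17],[45,0],[48,2],[50,0]]
[[1,4],[3,7],[10,0],[38,17],[45,1],[48,2],[50,0]]
[[1,4],[3,7],[10,18],[23,0],[38,17],[45,1],[48,2],[50,0]]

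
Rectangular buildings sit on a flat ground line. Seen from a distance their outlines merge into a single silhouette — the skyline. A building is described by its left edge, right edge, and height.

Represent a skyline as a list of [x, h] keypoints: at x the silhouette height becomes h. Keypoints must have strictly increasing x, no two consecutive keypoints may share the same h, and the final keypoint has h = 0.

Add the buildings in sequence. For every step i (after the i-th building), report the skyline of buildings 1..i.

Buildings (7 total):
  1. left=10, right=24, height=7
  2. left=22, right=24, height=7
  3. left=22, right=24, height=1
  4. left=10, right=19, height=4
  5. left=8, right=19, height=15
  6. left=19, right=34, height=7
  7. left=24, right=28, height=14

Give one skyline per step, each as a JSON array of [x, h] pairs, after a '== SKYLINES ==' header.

== SKYLINES ==
[[10,7],[24,0]]
[[10,7],[24,0]]
[[10,7],[24,0]]
[[10,7],[24,0]]
[[8,15],[19,7],[24,0]]
[[8,15],[19,7],[34,0]]
[[8,15],[19,7],[24,14],[28,7],[34,0]]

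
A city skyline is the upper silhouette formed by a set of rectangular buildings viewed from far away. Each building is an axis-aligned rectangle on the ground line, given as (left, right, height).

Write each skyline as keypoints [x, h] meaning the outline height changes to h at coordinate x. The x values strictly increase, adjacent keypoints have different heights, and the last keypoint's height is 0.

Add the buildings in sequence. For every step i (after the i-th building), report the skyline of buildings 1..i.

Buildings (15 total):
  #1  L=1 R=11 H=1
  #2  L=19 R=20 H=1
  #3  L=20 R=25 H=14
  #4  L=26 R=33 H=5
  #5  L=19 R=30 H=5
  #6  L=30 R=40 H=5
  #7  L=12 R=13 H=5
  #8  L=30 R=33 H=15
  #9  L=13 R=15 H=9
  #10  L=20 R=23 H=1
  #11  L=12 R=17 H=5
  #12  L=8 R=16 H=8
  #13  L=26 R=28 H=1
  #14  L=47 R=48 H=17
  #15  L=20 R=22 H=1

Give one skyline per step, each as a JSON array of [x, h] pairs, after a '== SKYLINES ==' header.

== SKYLINES ==
[[1,1],[11,0]]
[[1,1],[11,0],[19,1],[20,0]]
[[1,1],[11,0],[19,1],[20,14],[25,0]]
[[1,1],[11,0],[19,1],[20,14],[25,0],[26,5],[33,0]]
[[1,1],[11,0],[19,5],[20,14],[25,5],[33,0]]
[[1,1],[11,0],[19,5],[20,14],[25,5],[40,0]]
[[1,1],[11,0],[12,5],[13,0],[19,5],[20,14],[25,5],[40,0]]
[[1,1],[11,0],[12,5],[13,0],[19,5],[20,14],[25,5],[30,15],[33,5],[40,0]]
[[1,1],[11,0],[12,5],[13,9],[15,0],[19,5],[20,14],[25,5],[30,15],[33,5],[40,0]]
[[1,1],[11,0],[12,5],[13,9],[15,0],[19,5],[20,14],[25,5],[30,15],[33,5],[40,0]]
[[1,1],[11,0],[12,5],[13,9],[15,5],[17,0],[19,5],[20,14],[25,5],[30,15],[33,5],[40,0]]
[[1,1],[8,8],[13,9],[15,8],[16,5],[17,0],[19,5],[20,14],[25,5],[30,15],[33,5],[40,0]]
[[1,1],[8,8],[13,9],[15,8],[16,5],[17,0],[19,5],[20,14],[25,5],[30,15],[33,5],[40,0]]
[[1,1],[8,8],[13,9],[15,8],[16,5],[17,0],[19,5],[20,14],[25,5],[30,15],[33,5],[40,0],[47,17],[48,0]]
[[1,1],[8,8],[13,9],[15,8],[16,5],[17,0],[19,5],[20,14],[25,5],[30,15],[33,5],[40,0],[47,17],[48,0]]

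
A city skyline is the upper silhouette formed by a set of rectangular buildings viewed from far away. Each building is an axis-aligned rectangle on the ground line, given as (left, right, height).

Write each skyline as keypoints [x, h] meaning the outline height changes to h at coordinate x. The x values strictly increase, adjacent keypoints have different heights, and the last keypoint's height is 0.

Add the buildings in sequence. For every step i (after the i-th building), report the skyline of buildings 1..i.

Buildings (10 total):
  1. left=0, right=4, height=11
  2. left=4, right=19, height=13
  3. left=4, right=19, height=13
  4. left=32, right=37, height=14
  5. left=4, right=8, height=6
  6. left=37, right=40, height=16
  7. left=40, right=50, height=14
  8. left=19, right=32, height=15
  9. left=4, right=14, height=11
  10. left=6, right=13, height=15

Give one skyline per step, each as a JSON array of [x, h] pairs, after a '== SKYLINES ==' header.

== SKYLINES ==
[[0,11],[4,0]]
[[0,11],[4,13],[19,0]]
[[0,11],[4,13],[19,0]]
[[0,11],[4,13],[19,0],[32,14],[37,0]]
[[0,11],[4,13],[19,0],[32,14],[37,0]]
[[0,11],[4,13],[19,0],[32,14],[37,16],[40,0]]
[[0,11],[4,13],[19,0],[32,14],[37,16],[40,14],[50,0]]
[[0,11],[4,13],[19,15],[32,14],[37,16],[40,14],[50,0]]
[[0,11],[4,13],[19,15],[32,14],[37,16],[40,14],[50,0]]
[[0,11],[4,13],[6,15],[13,13],[19,15],[32,14],[37,16],[40,14],[50,0]]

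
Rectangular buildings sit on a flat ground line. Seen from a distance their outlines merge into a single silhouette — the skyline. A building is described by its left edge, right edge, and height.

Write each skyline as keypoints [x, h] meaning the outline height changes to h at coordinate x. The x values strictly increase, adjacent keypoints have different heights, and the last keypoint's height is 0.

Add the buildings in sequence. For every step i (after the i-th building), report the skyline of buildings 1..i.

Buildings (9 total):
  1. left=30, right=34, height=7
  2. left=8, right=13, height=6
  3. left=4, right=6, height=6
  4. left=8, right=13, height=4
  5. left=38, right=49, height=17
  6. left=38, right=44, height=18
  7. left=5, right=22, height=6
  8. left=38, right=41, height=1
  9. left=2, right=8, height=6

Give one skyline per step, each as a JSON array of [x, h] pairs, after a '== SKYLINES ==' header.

== SKYLINES ==
[[30,7],[34,0]]
[[8,6],[13,0],[30,7],[34,0]]
[[4,6],[6,0],[8,6],[13,0],[30,7],[34,0]]
[[4,6],[6,0],[8,6],[13,0],[30,7],[34,0]]
[[4,6],[6,0],[8,6],[13,0],[30,7],[34,0],[38,17],[49,0]]
[[4,6],[6,0],[8,6],[13,0],[30,7],[34,0],[38,18],[44,17],[49,0]]
[[4,6],[22,0],[30,7],[34,0],[38,18],[44,17],[49,0]]
[[4,6],[22,0],[30,7],[34,0],[38,18],[44,17],[49,0]]
[[2,6],[22,0],[30,7],[34,0],[38,18],[44,17],[49,0]]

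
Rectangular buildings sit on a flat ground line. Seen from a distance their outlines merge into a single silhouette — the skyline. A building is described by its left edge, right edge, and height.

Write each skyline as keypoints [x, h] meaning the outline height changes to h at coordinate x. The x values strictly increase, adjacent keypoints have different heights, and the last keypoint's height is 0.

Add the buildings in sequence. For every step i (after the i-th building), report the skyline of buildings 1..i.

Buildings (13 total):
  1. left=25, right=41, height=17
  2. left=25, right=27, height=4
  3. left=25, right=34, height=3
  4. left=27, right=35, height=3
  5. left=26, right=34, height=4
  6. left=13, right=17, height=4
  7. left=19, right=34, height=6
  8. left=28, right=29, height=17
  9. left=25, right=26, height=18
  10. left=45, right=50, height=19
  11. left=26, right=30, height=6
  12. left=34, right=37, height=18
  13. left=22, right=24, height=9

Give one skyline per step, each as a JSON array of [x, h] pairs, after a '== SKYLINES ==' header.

== SKYLINES ==
[[25,17],[41,0]]
[[25,17],[41,0]]
[[25,17],[41,0]]
[[25,17],[41,0]]
[[25,17],[41,0]]
[[13,4],[17,0],[25,17],[41,0]]
[[13,4],[17,0],[19,6],[25,17],[41,0]]
[[13,4],[17,0],[19,6],[25,17],[41,0]]
[[13,4],[17,0],[19,6],[25,18],[26,17],[41,0]]
[[13,4],[17,0],[19,6],[25,18],[26,17],[41,0],[45,19],[50,0]]
[[13,4],[17,0],[19,6],[25,18],[26,17],[41,0],[45,19],[50,0]]
[[13,4],[17,0],[19,6],[25,18],[26,17],[34,18],[37,17],[41,0],[45,19],[50,0]]
[[13,4],[17,0],[19,6],[22,9],[24,6],[25,18],[26,17],[34,18],[37,17],[41,0],[45,19],[50,0]]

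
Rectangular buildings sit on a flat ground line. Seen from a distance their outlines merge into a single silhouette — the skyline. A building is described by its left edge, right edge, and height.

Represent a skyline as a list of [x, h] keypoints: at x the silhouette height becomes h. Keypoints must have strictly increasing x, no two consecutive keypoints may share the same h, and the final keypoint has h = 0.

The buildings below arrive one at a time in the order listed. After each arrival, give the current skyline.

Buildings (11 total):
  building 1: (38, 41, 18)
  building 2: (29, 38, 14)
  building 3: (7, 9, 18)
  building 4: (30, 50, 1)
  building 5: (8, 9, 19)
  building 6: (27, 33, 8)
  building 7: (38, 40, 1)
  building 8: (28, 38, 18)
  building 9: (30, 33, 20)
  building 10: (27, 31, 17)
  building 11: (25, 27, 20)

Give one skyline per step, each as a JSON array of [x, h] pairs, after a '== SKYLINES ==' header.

== SKYLINES ==
[[38,18],[41,0]]
[[29,14],[38,18],[41,0]]
[[7,18],[9,0],[29,14],[38,18],[41,0]]
[[7,18],[9,0],[29,14],[38,18],[41,1],[50,0]]
[[7,18],[8,19],[9,0],[29,14],[38,18],[41,1],[50,0]]
[[7,18],[8,19],[9,0],[27,8],[29,14],[38,18],[41,1],[50,0]]
[[7,18],[8,19],[9,0],[27,8],[29,14],[38,18],[41,1],[50,0]]
[[7,18],[8,19],[9,0],[27,8],[28,18],[41,1],[50,0]]
[[7,18],[8,19],[9,0],[27,8],[28,18],[30,20],[33,18],[41,1],[50,0]]
[[7,18],[8,19],[9,0],[27,17],[28,18],[30,20],[33,18],[41,1],[50,0]]
[[7,18],[8,19],[9,0],[25,20],[27,17],[28,18],[30,20],[33,18],[41,1],[50,0]]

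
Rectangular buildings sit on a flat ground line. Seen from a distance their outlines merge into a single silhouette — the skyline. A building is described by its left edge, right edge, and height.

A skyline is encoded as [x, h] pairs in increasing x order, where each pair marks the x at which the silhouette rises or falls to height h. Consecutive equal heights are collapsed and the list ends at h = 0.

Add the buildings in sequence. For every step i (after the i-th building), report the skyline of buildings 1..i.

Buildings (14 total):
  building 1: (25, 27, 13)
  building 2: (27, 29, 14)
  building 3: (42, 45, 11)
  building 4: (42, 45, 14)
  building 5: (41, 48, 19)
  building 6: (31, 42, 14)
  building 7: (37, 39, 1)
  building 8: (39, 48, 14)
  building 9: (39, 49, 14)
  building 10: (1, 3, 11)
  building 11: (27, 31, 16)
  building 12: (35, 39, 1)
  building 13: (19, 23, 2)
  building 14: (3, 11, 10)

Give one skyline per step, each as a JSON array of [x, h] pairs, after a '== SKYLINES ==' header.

== SKYLINES ==
[[25,13],[27,0]]
[[25,13],[27,14],[29,0]]
[[25,13],[27,14],[29,0],[42,11],[45,0]]
[[25,13],[27,14],[29,0],[42,14],[45,0]]
[[25,13],[27,14],[29,0],[41,19],[48,0]]
[[25,13],[27,14],[29,0],[31,14],[41,19],[48,0]]
[[25,13],[27,14],[29,0],[31,14],[41,19],[48,0]]
[[25,13],[27,14],[29,0],[31,14],[41,19],[48,0]]
[[25,13],[27,14],[29,0],[31,14],[41,19],[48,14],[49,0]]
[[1,11],[3,0],[25,13],[27,14],[29,0],[31,14],[41,19],[48,14],[49,0]]
[[1,11],[3,0],[25,13],[27,16],[31,14],[41,19],[48,14],[49,0]]
[[1,11],[3,0],[25,13],[27,16],[31,14],[41,19],[48,14],[49,0]]
[[1,11],[3,0],[19,2],[23,0],[25,13],[27,16],[31,14],[41,19],[48,14],[49,0]]
[[1,11],[3,10],[11,0],[19,2],[23,0],[25,13],[27,16],[31,14],[41,19],[48,14],[49,0]]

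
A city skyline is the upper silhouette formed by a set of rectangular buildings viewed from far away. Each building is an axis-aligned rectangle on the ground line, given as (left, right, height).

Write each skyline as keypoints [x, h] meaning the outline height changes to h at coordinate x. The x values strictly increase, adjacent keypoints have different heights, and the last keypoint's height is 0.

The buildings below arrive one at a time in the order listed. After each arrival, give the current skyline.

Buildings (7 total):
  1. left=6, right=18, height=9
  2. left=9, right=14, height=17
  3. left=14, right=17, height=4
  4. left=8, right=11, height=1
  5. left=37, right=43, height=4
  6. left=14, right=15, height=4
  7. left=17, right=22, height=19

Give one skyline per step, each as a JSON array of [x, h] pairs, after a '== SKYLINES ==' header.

== SKYLINES ==
[[6,9],[18,0]]
[[6,9],[9,17],[14,9],[18,0]]
[[6,9],[9,17],[14,9],[18,0]]
[[6,9],[9,17],[14,9],[18,0]]
[[6,9],[9,17],[14,9],[18,0],[37,4],[43,0]]
[[6,9],[9,17],[14,9],[18,0],[37,4],[43,0]]
[[6,9],[9,17],[14,9],[17,19],[22,0],[37,4],[43,0]]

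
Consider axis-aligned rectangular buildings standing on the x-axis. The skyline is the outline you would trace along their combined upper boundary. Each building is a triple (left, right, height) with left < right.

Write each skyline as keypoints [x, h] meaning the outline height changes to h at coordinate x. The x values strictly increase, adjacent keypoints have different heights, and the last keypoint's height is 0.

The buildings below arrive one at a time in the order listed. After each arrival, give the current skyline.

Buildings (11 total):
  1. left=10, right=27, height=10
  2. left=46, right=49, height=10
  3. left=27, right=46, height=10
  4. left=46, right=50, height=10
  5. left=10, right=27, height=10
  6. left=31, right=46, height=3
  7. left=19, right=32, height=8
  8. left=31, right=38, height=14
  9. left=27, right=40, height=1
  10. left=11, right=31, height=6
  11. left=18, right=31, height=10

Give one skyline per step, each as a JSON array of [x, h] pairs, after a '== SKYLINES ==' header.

== SKYLINES ==
[[10,10],[27,0]]
[[10,10],[27,0],[46,10],[49,0]]
[[10,10],[49,0]]
[[10,10],[50,0]]
[[10,10],[50,0]]
[[10,10],[50,0]]
[[10,10],[50,0]]
[[10,10],[31,14],[38,10],[50,0]]
[[10,10],[31,14],[38,10],[50,0]]
[[10,10],[31,14],[38,10],[50,0]]
[[10,10],[31,14],[38,10],[50,0]]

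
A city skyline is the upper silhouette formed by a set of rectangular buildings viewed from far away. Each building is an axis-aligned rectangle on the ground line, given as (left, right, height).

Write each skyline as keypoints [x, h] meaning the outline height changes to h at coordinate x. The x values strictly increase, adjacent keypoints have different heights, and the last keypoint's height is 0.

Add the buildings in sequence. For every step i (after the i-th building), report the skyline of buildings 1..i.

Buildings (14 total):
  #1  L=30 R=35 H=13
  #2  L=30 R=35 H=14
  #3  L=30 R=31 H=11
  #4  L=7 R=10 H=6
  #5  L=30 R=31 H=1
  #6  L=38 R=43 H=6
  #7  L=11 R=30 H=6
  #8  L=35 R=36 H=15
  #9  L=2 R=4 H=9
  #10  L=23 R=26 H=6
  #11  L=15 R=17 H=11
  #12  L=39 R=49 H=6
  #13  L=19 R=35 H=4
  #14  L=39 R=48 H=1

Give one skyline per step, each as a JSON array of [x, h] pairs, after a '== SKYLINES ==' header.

== SKYLINES ==
[[30,13],[35,0]]
[[30,14],[35,0]]
[[30,14],[35,0]]
[[7,6],[10,0],[30,14],[35,0]]
[[7,6],[10,0],[30,14],[35,0]]
[[7,6],[10,0],[30,14],[35,0],[38,6],[43,0]]
[[7,6],[10,0],[11,6],[30,14],[35,0],[38,6],[43,0]]
[[7,6],[10,0],[11,6],[30,14],[35,15],[36,0],[38,6],[43,0]]
[[2,9],[4,0],[7,6],[10,0],[11,6],[30,14],[35,15],[36,0],[38,6],[43,0]]
[[2,9],[4,0],[7,6],[10,0],[11,6],[30,14],[35,15],[36,0],[38,6],[43,0]]
[[2,9],[4,0],[7,6],[10,0],[11,6],[15,11],[17,6],[30,14],[35,15],[36,0],[38,6],[43,0]]
[[2,9],[4,0],[7,6],[10,0],[11,6],[15,11],[17,6],[30,14],[35,15],[36,0],[38,6],[49,0]]
[[2,9],[4,0],[7,6],[10,0],[11,6],[15,11],[17,6],[30,14],[35,15],[36,0],[38,6],[49,0]]
[[2,9],[4,0],[7,6],[10,0],[11,6],[15,11],[17,6],[30,14],[35,15],[36,0],[38,6],[49,0]]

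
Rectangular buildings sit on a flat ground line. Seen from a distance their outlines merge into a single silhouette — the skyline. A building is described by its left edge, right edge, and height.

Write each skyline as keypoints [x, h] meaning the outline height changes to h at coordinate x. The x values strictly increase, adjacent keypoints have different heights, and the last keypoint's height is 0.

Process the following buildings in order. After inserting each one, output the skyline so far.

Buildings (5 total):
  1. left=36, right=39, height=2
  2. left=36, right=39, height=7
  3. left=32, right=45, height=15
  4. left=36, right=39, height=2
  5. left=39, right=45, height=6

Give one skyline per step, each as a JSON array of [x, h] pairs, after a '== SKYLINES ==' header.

== SKYLINES ==
[[36,2],[39,0]]
[[36,7],[39,0]]
[[32,15],[45,0]]
[[32,15],[45,0]]
[[32,15],[45,0]]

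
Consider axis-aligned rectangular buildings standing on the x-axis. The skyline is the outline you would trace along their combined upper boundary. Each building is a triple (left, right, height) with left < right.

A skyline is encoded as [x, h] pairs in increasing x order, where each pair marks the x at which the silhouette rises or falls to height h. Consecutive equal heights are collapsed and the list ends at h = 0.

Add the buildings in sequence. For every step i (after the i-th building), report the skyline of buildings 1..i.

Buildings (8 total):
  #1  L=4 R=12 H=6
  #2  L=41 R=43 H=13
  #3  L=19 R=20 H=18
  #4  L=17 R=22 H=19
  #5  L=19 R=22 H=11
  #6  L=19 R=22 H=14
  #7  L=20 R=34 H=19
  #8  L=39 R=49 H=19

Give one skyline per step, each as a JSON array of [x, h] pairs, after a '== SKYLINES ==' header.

== SKYLINES ==
[[4,6],[12,0]]
[[4,6],[12,0],[41,13],[43,0]]
[[4,6],[12,0],[19,18],[20,0],[41,13],[43,0]]
[[4,6],[12,0],[17,19],[22,0],[41,13],[43,0]]
[[4,6],[12,0],[17,19],[22,0],[41,13],[43,0]]
[[4,6],[12,0],[17,19],[22,0],[41,13],[43,0]]
[[4,6],[12,0],[17,19],[34,0],[41,13],[43,0]]
[[4,6],[12,0],[17,19],[34,0],[39,19],[49,0]]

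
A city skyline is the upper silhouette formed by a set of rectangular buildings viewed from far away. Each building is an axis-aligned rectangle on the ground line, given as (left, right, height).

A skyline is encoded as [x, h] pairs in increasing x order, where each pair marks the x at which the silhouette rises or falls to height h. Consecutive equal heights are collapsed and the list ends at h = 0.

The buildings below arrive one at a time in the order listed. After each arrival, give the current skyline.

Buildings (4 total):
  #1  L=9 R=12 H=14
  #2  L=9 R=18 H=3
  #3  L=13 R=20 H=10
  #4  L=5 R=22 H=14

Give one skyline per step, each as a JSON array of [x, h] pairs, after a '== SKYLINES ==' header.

== SKYLINES ==
[[9,14],[12,0]]
[[9,14],[12,3],[18,0]]
[[9,14],[12,3],[13,10],[20,0]]
[[5,14],[22,0]]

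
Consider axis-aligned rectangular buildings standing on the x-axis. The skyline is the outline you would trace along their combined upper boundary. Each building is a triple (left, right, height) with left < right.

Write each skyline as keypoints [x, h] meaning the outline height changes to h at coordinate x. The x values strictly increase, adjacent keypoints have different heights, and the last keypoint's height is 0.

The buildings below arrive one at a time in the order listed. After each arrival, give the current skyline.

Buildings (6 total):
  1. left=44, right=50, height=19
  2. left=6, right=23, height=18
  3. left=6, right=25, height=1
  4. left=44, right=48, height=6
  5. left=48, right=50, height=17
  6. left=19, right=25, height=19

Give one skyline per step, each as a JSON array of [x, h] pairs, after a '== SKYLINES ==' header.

== SKYLINES ==
[[44,19],[50,0]]
[[6,18],[23,0],[44,19],[50,0]]
[[6,18],[23,1],[25,0],[44,19],[50,0]]
[[6,18],[23,1],[25,0],[44,19],[50,0]]
[[6,18],[23,1],[25,0],[44,19],[50,0]]
[[6,18],[19,19],[25,0],[44,19],[50,0]]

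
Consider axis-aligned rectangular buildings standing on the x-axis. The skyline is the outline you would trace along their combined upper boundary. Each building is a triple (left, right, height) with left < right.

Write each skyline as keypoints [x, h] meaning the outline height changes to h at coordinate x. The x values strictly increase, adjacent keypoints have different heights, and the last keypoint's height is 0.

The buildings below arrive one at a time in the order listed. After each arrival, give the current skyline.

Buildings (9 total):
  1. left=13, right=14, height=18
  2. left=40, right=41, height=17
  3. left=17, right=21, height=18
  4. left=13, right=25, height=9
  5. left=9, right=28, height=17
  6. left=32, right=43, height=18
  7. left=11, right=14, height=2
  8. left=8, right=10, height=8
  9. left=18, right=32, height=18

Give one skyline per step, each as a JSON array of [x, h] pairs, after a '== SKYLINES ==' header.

== SKYLINES ==
[[13,18],[14,0]]
[[13,18],[14,0],[40,17],[41,0]]
[[13,18],[14,0],[17,18],[21,0],[40,17],[41,0]]
[[13,18],[14,9],[17,18],[21,9],[25,0],[40,17],[41,0]]
[[9,17],[13,18],[14,17],[17,18],[21,17],[28,0],[40,17],[41,0]]
[[9,17],[13,18],[14,17],[17,18],[21,17],[28,0],[32,18],[43,0]]
[[9,17],[13,18],[14,17],[17,18],[21,17],[28,0],[32,18],[43,0]]
[[8,8],[9,17],[13,18],[14,17],[17,18],[21,17],[28,0],[32,18],[43,0]]
[[8,8],[9,17],[13,18],[14,17],[17,18],[43,0]]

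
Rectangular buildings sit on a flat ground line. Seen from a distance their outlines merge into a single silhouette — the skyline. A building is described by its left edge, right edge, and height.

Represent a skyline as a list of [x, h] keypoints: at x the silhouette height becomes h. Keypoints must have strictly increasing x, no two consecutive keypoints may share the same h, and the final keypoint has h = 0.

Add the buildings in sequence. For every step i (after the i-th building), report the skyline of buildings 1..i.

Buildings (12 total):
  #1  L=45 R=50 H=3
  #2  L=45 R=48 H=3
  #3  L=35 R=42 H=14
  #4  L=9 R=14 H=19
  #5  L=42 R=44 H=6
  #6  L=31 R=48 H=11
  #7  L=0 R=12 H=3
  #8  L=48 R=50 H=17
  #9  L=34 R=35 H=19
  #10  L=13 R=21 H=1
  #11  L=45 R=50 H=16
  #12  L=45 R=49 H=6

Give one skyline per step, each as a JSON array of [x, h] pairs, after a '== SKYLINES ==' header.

== SKYLINES ==
[[45,3],[50,0]]
[[45,3],[50,0]]
[[35,14],[42,0],[45,3],[50,0]]
[[9,19],[14,0],[35,14],[42,0],[45,3],[50,0]]
[[9,19],[14,0],[35,14],[42,6],[44,0],[45,3],[50,0]]
[[9,19],[14,0],[31,11],[35,14],[42,11],[48,3],[50,0]]
[[0,3],[9,19],[14,0],[31,11],[35,14],[42,11],[48,3],[50,0]]
[[0,3],[9,19],[14,0],[31,11],[35,14],[42,11],[48,17],[50,0]]
[[0,3],[9,19],[14,0],[31,11],[34,19],[35,14],[42,11],[48,17],[50,0]]
[[0,3],[9,19],[14,1],[21,0],[31,11],[34,19],[35,14],[42,11],[48,17],[50,0]]
[[0,3],[9,19],[14,1],[21,0],[31,11],[34,19],[35,14],[42,11],[45,16],[48,17],[50,0]]
[[0,3],[9,19],[14,1],[21,0],[31,11],[34,19],[35,14],[42,11],[45,16],[48,17],[50,0]]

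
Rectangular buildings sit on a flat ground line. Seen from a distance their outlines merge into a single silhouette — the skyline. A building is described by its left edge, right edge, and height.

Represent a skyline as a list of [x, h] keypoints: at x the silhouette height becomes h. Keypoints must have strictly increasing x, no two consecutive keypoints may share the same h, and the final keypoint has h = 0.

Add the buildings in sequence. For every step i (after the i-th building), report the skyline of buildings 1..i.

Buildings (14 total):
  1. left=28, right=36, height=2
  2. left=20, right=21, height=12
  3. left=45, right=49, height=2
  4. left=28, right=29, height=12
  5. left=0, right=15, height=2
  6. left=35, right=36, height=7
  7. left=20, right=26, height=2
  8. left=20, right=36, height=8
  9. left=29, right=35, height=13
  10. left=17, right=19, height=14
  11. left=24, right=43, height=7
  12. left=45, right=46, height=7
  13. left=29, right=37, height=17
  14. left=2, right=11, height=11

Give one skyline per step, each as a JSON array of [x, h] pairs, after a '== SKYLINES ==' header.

== SKYLINES ==
[[28,2],[36,0]]
[[20,12],[21,0],[28,2],[36,0]]
[[20,12],[21,0],[28,2],[36,0],[45,2],[49,0]]
[[20,12],[21,0],[28,12],[29,2],[36,0],[45,2],[49,0]]
[[0,2],[15,0],[20,12],[21,0],[28,12],[29,2],[36,0],[45,2],[49,0]]
[[0,2],[15,0],[20,12],[21,0],[28,12],[29,2],[35,7],[36,0],[45,2],[49,0]]
[[0,2],[15,0],[20,12],[21,2],[26,0],[28,12],[29,2],[35,7],[36,0],[45,2],[49,0]]
[[0,2],[15,0],[20,12],[21,8],[28,12],[29,8],[36,0],[45,2],[49,0]]
[[0,2],[15,0],[20,12],[21,8],[28,12],[29,13],[35,8],[36,0],[45,2],[49,0]]
[[0,2],[15,0],[17,14],[19,0],[20,12],[21,8],[28,12],[29,13],[35,8],[36,0],[45,2],[49,0]]
[[0,2],[15,0],[17,14],[19,0],[20,12],[21,8],[28,12],[29,13],[35,8],[36,7],[43,0],[45,2],[49,0]]
[[0,2],[15,0],[17,14],[19,0],[20,12],[21,8],[28,12],[29,13],[35,8],[36,7],[43,0],[45,7],[46,2],[49,0]]
[[0,2],[15,0],[17,14],[19,0],[20,12],[21,8],[28,12],[29,17],[37,7],[43,0],[45,7],[46,2],[49,0]]
[[0,2],[2,11],[11,2],[15,0],[17,14],[19,0],[20,12],[21,8],[28,12],[29,17],[37,7],[43,0],[45,7],[46,2],[49,0]]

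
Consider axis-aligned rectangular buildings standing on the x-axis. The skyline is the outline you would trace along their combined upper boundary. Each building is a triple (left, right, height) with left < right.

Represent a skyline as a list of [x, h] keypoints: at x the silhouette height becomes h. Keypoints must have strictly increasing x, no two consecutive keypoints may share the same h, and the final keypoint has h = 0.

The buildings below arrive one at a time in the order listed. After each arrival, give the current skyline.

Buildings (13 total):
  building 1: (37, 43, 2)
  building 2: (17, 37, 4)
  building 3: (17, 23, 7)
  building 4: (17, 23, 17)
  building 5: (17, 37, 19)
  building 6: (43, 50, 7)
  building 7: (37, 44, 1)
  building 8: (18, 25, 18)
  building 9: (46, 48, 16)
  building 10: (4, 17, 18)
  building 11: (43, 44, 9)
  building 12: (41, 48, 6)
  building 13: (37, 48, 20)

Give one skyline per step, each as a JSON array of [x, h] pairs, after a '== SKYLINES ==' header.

== SKYLINES ==
[[37,2],[43,0]]
[[17,4],[37,2],[43,0]]
[[17,7],[23,4],[37,2],[43,0]]
[[17,17],[23,4],[37,2],[43,0]]
[[17,19],[37,2],[43,0]]
[[17,19],[37,2],[43,7],[50,0]]
[[17,19],[37,2],[43,7],[50,0]]
[[17,19],[37,2],[43,7],[50,0]]
[[17,19],[37,2],[43,7],[46,16],[48,7],[50,0]]
[[4,18],[17,19],[37,2],[43,7],[46,16],[48,7],[50,0]]
[[4,18],[17,19],[37,2],[43,9],[44,7],[46,16],[48,7],[50,0]]
[[4,18],[17,19],[37,2],[41,6],[43,9],[44,7],[46,16],[48,7],[50,0]]
[[4,18],[17,19],[37,20],[48,7],[50,0]]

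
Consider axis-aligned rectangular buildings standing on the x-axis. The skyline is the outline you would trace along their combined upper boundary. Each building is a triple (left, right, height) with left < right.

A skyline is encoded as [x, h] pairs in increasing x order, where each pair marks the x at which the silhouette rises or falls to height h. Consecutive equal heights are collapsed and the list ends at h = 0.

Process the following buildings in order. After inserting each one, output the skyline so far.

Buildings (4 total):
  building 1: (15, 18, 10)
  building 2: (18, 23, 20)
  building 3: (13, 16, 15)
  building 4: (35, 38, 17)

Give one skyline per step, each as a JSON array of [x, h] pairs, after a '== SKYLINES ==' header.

== SKYLINES ==
[[15,10],[18,0]]
[[15,10],[18,20],[23,0]]
[[13,15],[16,10],[18,20],[23,0]]
[[13,15],[16,10],[18,20],[23,0],[35,17],[38,0]]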